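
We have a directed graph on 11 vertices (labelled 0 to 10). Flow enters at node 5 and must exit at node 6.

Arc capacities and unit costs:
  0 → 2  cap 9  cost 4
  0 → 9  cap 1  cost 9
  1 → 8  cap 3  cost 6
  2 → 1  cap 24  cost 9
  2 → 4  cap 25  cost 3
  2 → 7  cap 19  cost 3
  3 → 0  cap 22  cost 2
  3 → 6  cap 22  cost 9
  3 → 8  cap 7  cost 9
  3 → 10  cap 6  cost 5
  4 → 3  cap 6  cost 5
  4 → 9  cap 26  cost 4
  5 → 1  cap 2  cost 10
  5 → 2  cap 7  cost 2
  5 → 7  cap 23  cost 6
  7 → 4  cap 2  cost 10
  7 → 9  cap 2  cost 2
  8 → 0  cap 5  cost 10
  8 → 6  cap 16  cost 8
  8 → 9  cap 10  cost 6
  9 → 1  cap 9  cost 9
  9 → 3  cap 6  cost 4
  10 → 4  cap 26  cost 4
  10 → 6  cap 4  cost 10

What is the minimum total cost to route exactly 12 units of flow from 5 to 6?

shortest-cost path #1: 5→2→4→3→6 push 6 @ unit cost 19 (adds 114)
shortest-cost path #2: 5→2→7→9→3→6 push 1 @ unit cost 20 (adds 20)
shortest-cost path #3: 5→7→9→3→6 push 1 @ unit cost 21 (adds 21)
shortest-cost path #4: 5→7→2→4→9→3→6 push 1 @ unit cost 23 (adds 23)
shortest-cost path #5: 5→1→8→6 push 2 @ unit cost 24 (adds 48)
shortest-cost path #6: 5→7→4→9→3→6 push 1 @ unit cost 33 (adds 33)
total cost = 259

Minimum cost for 12 units: 259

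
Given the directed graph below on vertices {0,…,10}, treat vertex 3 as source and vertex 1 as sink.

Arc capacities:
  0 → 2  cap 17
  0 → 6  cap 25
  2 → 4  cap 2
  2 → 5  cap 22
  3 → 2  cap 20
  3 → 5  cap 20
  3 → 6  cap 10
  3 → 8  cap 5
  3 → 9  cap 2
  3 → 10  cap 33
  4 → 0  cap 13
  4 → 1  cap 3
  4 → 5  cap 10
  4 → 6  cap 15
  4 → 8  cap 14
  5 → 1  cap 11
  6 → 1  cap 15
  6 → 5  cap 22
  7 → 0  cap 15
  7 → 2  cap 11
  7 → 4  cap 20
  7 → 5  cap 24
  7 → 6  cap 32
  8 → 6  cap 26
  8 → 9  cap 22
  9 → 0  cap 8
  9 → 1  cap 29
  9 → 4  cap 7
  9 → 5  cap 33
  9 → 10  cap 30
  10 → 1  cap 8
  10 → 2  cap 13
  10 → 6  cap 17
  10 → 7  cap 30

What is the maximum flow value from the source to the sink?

Maximum flow value: 58

augment #1: 3→5→1 bottleneck 11, total now 11
augment #2: 3→6→1 bottleneck 10, total now 21
augment #3: 3→9→1 bottleneck 2, total now 23
augment #4: 3→10→1 bottleneck 8, total now 31
augment #5: 3→2→4→1 bottleneck 2, total now 33
augment #6: 3→8→6→1 bottleneck 5, total now 38
augment #7: 3→10→7→4→1 bottleneck 1, total now 39
augment #8: 3→10→6→8→9→1 bottleneck 5, total now 44
augment #9: 3→10→7→4→8→9→1 bottleneck 14, total now 58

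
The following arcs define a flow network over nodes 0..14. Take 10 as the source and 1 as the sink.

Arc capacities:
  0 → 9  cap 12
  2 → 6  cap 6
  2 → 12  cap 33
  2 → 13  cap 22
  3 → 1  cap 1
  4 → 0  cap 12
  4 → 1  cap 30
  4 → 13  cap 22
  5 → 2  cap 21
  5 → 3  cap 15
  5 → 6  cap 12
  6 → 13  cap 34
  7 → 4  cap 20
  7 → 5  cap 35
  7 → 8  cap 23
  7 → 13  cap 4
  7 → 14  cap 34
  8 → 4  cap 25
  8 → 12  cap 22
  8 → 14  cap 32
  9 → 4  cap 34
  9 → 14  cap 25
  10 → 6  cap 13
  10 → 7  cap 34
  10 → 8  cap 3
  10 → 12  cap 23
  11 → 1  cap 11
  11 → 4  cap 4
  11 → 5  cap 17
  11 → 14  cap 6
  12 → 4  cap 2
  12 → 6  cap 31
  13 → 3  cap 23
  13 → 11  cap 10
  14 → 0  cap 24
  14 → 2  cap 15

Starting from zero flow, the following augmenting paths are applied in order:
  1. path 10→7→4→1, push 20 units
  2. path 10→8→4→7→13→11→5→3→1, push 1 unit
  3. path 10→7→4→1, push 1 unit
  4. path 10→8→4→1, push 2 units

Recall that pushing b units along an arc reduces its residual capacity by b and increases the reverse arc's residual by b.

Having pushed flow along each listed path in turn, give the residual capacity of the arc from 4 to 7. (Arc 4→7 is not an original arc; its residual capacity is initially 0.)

after path 1 (10→7→4→1, push 20): res(4,7)=20
after path 2 (10→8→4→7→13→11→5→3→1, push 1): res(4,7)=19
after path 3 (10→7→4→1, push 1): res(4,7)=20
after path 4 (10→8→4→1, push 2): res(4,7)=20

Residual capacity of (4,7): 20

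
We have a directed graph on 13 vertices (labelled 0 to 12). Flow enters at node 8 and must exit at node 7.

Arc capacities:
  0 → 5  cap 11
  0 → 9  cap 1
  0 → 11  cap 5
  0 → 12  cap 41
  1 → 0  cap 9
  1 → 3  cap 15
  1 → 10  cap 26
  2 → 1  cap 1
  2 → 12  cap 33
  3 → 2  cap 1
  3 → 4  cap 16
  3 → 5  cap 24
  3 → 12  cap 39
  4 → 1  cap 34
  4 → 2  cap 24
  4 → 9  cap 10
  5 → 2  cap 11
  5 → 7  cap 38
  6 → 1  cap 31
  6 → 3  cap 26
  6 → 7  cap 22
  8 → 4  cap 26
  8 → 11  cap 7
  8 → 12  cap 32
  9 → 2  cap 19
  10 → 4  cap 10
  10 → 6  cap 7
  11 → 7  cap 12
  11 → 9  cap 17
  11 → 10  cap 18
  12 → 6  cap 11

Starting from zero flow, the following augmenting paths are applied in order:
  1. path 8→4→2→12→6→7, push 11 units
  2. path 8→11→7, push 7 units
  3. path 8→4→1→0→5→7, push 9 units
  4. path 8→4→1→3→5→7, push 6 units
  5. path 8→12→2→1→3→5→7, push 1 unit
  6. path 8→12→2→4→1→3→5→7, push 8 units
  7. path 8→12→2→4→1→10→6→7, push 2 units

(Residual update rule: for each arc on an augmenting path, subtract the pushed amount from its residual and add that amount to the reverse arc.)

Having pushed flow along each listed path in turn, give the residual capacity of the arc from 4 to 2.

after path 1 (8→4→2→12→6→7, push 11): res(4,2)=13
after path 2 (8→11→7, push 7): res(4,2)=13
after path 3 (8→4→1→0→5→7, push 9): res(4,2)=13
after path 4 (8→4→1→3→5→7, push 6): res(4,2)=13
after path 5 (8→12→2→1→3→5→7, push 1): res(4,2)=13
after path 6 (8→12→2→4→1→3→5→7, push 8): res(4,2)=21
after path 7 (8→12→2→4→1→10→6→7, push 2): res(4,2)=23

Residual capacity of (4,2): 23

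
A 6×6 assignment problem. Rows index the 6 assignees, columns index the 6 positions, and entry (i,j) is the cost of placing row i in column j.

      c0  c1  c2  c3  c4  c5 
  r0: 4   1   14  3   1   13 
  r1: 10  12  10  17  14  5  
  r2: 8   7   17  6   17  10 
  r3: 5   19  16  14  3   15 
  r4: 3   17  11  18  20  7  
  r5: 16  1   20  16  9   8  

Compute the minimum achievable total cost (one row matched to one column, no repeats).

optimal assignment: row0→col4 (cost 1), row1→col5 (cost 5), row2→col3 (cost 6), row3→col0 (cost 5), row4→col2 (cost 11), row5→col1 (cost 1)
total = 1 + 5 + 6 + 5 + 11 + 1 = 29

Minimum assignment cost: 29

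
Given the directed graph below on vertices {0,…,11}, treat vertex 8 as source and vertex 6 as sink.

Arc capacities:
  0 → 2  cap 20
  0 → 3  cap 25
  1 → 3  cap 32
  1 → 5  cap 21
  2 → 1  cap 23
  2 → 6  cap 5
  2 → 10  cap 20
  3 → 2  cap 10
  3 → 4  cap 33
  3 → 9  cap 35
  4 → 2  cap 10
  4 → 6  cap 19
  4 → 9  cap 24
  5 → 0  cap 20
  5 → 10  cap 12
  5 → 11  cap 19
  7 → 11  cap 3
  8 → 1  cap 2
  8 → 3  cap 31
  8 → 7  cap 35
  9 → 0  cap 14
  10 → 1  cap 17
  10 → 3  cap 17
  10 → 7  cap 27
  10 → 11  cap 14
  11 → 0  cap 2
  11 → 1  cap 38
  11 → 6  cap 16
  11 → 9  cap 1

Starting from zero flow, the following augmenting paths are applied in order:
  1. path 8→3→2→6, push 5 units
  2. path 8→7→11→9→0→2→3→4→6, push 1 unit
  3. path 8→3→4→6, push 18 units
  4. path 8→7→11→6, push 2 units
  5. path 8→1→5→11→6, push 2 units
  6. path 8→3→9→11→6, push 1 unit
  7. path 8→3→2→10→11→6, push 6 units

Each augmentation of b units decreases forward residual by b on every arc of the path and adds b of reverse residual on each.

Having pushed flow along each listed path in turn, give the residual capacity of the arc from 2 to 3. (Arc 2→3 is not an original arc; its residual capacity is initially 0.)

after path 1 (8→3→2→6, push 5): res(2,3)=5
after path 2 (8→7→11→9→0→2→3→4→6, push 1): res(2,3)=4
after path 3 (8→3→4→6, push 18): res(2,3)=4
after path 4 (8→7→11→6, push 2): res(2,3)=4
after path 5 (8→1→5→11→6, push 2): res(2,3)=4
after path 6 (8→3→9→11→6, push 1): res(2,3)=4
after path 7 (8→3→2→10→11→6, push 6): res(2,3)=10

Residual capacity of (2,3): 10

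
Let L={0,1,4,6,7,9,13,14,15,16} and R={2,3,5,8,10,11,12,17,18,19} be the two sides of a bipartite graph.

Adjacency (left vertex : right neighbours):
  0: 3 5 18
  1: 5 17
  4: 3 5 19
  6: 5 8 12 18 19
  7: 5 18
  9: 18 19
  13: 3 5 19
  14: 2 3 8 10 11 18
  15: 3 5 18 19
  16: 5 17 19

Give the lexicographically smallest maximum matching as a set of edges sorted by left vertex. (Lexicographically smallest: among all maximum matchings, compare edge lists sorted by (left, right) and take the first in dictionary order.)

Lex-smallest maximum matching: {(0,3), (1,5), (4,19), (6,8), (7,18), (14,2), (16,17)}

|M| = 7 (so the lex-smallest maximum matching has 7 edges)
process left vertices in ascending order; for each, take the smallest-labelled available neighbour that still permits 7 edges overall, or leave it unmatched if none does
lex-smallest matching: {0-3, 1-5, 4-19, 6-8, 7-18, 14-2, 16-17}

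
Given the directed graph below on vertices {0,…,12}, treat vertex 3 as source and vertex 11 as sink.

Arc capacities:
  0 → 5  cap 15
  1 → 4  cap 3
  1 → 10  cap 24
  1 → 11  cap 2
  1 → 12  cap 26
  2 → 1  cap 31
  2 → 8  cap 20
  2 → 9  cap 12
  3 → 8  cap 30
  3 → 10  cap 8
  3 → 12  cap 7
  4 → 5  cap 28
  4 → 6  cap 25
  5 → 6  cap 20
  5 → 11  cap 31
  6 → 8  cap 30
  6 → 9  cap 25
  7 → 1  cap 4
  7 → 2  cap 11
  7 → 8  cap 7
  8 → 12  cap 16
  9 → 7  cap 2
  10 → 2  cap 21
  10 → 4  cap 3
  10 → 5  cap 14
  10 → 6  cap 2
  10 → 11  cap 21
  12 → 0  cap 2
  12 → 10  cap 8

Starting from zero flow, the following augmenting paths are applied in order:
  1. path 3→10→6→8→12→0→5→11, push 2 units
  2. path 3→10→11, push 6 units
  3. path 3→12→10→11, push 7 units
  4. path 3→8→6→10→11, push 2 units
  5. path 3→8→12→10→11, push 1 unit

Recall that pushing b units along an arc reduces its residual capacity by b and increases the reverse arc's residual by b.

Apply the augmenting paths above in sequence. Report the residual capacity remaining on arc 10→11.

Residual capacity of (10,11): 5

after path 1 (3→10→6→8→12→0→5→11, push 2): res(10,11)=21
after path 2 (3→10→11, push 6): res(10,11)=15
after path 3 (3→12→10→11, push 7): res(10,11)=8
after path 4 (3→8→6→10→11, push 2): res(10,11)=6
after path 5 (3→8→12→10→11, push 1): res(10,11)=5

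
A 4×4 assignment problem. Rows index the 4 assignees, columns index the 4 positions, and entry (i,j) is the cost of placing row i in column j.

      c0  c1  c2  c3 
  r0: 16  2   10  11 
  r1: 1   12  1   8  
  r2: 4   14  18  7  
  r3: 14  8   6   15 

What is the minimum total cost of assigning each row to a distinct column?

Minimum assignment cost: 16

optimal assignment: row0→col1 (cost 2), row1→col0 (cost 1), row2→col3 (cost 7), row3→col2 (cost 6)
total = 2 + 1 + 7 + 6 = 16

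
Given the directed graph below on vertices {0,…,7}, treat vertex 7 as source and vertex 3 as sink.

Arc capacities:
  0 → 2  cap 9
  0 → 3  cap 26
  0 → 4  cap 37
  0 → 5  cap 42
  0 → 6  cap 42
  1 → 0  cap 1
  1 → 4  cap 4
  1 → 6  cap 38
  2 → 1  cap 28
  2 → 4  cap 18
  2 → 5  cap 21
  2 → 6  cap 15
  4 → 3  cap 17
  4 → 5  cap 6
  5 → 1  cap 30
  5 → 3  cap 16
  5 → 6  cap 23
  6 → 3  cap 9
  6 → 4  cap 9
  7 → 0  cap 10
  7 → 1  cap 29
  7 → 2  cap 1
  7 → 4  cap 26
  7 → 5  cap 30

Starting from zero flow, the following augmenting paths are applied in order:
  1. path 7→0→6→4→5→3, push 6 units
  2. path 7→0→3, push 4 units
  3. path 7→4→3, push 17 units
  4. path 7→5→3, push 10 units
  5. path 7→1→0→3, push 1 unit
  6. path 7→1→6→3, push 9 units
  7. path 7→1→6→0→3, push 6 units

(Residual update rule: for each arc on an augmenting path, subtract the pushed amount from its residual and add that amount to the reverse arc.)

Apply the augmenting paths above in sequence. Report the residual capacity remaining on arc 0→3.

after path 1 (7→0→6→4→5→3, push 6): res(0,3)=26
after path 2 (7→0→3, push 4): res(0,3)=22
after path 3 (7→4→3, push 17): res(0,3)=22
after path 4 (7→5→3, push 10): res(0,3)=22
after path 5 (7→1→0→3, push 1): res(0,3)=21
after path 6 (7→1→6→3, push 9): res(0,3)=21
after path 7 (7→1→6→0→3, push 6): res(0,3)=15

Residual capacity of (0,3): 15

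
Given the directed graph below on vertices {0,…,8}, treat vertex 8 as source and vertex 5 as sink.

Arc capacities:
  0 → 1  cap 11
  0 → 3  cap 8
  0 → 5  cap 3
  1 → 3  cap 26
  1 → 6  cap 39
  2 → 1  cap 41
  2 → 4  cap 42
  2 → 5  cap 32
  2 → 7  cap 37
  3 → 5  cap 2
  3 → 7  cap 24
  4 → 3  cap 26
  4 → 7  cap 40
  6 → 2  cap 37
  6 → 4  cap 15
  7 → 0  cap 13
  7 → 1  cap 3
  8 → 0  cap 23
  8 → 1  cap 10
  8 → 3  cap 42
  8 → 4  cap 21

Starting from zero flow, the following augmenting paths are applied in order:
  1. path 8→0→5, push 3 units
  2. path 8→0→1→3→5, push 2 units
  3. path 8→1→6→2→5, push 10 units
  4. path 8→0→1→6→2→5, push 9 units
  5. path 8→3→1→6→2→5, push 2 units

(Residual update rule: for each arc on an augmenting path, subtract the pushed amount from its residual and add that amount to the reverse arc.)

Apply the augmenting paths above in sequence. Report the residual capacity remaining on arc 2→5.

after path 1 (8→0→5, push 3): res(2,5)=32
after path 2 (8→0→1→3→5, push 2): res(2,5)=32
after path 3 (8→1→6→2→5, push 10): res(2,5)=22
after path 4 (8→0→1→6→2→5, push 9): res(2,5)=13
after path 5 (8→3→1→6→2→5, push 2): res(2,5)=11

Residual capacity of (2,5): 11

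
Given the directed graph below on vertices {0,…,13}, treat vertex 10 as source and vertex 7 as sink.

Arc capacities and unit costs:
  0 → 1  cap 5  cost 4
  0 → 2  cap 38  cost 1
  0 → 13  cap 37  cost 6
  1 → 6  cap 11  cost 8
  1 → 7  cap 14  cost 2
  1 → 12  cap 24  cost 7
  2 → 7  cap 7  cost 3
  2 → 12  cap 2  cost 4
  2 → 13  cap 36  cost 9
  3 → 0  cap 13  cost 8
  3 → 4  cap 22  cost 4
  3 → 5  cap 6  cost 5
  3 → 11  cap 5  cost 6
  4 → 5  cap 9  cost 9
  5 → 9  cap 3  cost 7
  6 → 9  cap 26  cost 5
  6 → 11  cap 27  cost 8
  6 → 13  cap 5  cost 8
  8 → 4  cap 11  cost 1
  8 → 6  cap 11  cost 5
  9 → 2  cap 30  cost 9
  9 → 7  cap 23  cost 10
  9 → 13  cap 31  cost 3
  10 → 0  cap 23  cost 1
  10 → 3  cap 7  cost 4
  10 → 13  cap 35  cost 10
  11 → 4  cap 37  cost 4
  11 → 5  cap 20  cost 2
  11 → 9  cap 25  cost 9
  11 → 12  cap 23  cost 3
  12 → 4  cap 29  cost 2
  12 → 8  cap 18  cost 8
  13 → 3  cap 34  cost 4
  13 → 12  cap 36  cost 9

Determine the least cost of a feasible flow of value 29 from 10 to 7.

shortest-cost path #1: 10→0→2→7 push 7 @ unit cost 5 (adds 35)
shortest-cost path #2: 10→0→1→7 push 5 @ unit cost 7 (adds 35)
shortest-cost path #3: 10→3→5→9→7 push 3 @ unit cost 26 (adds 78)
shortest-cost path #4: 10→3→11→9→7 push 4 @ unit cost 29 (adds 116)
shortest-cost path #5: 10→0→2→12→8→6→9→7 push 2 @ unit cost 34 (adds 68)
shortest-cost path #6: 10→0→13→3→11→9→7 push 1 @ unit cost 36 (adds 36)
shortest-cost path #7: 10→0→13→12→8→6→9→7 push 7 @ unit cost 44 (adds 308)
total cost = 676

Minimum cost for 29 units: 676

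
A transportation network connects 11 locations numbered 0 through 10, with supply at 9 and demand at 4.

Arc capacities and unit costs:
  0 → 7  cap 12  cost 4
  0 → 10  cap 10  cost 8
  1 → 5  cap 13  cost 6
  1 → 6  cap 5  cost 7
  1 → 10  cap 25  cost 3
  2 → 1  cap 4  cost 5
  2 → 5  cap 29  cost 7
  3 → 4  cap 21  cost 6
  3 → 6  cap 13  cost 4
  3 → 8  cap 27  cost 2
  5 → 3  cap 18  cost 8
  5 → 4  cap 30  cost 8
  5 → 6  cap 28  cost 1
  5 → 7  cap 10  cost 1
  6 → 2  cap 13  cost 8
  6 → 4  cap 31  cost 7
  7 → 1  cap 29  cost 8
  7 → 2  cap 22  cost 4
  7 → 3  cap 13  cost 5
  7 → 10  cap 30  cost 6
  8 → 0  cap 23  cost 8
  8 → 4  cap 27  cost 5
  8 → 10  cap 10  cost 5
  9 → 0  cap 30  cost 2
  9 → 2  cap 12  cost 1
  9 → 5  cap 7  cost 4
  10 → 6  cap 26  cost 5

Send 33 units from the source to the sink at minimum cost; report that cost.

Minimum cost for 33 units: 524

shortest-cost path #1: 9→5→4 push 7 @ unit cost 12 (adds 84)
shortest-cost path #2: 9→2→5→4 push 12 @ unit cost 16 (adds 192)
shortest-cost path #3: 9→0→7→3→4 push 12 @ unit cost 17 (adds 204)
shortest-cost path #4: 9→0→10→6→4 push 2 @ unit cost 22 (adds 44)
total cost = 524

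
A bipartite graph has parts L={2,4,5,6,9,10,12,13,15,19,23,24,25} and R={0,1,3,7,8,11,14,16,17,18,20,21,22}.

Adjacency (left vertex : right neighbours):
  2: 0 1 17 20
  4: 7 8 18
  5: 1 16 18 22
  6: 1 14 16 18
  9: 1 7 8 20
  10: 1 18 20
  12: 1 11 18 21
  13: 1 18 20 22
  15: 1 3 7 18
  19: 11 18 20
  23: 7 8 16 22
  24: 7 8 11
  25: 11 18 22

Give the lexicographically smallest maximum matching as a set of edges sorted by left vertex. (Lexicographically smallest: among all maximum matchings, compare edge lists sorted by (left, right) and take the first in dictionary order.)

|M| = 12 (so the lex-smallest maximum matching has 12 edges)
process left vertices in ascending order; for each, take the smallest-labelled available neighbour that still permits 12 edges overall, or leave it unmatched if none does
lex-smallest matching: {2-0, 4-7, 5-1, 6-14, 9-8, 10-18, 12-21, 13-20, 15-3, 19-11, 23-16, 25-22}

Lex-smallest maximum matching: {(2,0), (4,7), (5,1), (6,14), (9,8), (10,18), (12,21), (13,20), (15,3), (19,11), (23,16), (25,22)}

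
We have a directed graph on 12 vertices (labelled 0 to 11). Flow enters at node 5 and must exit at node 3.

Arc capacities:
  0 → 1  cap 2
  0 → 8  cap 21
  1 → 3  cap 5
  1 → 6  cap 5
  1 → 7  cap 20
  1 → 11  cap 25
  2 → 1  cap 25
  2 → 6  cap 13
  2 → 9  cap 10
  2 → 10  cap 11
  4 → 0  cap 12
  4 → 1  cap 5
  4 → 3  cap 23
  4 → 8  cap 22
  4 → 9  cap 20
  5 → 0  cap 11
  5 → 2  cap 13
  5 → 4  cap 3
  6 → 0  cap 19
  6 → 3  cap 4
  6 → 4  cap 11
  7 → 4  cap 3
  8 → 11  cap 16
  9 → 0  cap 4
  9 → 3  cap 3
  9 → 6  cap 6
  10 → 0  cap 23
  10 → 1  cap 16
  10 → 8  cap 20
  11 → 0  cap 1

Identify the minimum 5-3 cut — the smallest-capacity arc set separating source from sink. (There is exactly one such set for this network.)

Min-cut arcs: {(0,1), (5,2), (5,4)} (total capacity 18)

augment #1: 5→4→3 push 3
augment #2: 5→0→1→3 push 2
augment #3: 5→2→1→3 push 3
augment #4: 5→2→6→3 push 4
augment #5: 5→2→9→3 push 3
augment #6: 5→2→6→4→3 push 3
max flow = 18; residual-reachable set from 5 gives S-side
cut edges (S→T): {(0,1), (5,2), (5,4)} total cap 18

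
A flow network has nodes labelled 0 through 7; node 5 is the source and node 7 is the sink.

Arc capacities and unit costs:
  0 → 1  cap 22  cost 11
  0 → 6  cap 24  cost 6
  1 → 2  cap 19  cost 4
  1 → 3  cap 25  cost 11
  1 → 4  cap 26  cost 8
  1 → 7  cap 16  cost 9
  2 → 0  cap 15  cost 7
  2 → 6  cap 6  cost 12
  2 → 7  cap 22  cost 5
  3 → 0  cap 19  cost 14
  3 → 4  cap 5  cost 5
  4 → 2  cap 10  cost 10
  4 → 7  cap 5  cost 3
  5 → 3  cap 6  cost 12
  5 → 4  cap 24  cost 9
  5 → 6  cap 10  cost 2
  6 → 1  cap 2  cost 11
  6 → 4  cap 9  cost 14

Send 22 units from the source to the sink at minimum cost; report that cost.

shortest-cost path #1: 5→4→7 push 5 @ unit cost 12 (adds 60)
shortest-cost path #2: 5→6→1→7 push 2 @ unit cost 22 (adds 44)
shortest-cost path #3: 5→4→2→7 push 10 @ unit cost 24 (adds 240)
shortest-cost path #4: 5→3→0→1→7 push 5 @ unit cost 46 (adds 230)
total cost = 574

Minimum cost for 22 units: 574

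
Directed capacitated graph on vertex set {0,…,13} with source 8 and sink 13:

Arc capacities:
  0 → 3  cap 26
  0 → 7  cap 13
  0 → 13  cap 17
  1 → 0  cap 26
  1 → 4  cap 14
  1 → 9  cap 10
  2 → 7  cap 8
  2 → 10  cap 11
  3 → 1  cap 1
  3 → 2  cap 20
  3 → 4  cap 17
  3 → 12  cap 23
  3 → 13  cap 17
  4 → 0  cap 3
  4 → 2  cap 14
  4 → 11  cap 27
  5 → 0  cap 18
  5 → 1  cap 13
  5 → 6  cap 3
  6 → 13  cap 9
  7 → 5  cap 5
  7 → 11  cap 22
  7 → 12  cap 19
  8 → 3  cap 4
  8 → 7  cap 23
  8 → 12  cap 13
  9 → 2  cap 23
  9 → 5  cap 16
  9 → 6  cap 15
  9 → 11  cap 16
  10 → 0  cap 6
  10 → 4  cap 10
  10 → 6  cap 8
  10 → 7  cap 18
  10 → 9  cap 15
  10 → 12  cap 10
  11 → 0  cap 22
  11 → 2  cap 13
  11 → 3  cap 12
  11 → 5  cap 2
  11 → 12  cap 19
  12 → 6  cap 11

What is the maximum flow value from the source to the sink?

augment #1: 8→3→13 bottleneck 4, total now 4
augment #2: 8→12→6→13 bottleneck 9, total now 13
augment #3: 8→7→5→0→13 bottleneck 5, total now 18
augment #4: 8→7→11→0→13 bottleneck 12, total now 30
augment #5: 8→7→11→3→13 bottleneck 6, total now 36

Maximum flow value: 36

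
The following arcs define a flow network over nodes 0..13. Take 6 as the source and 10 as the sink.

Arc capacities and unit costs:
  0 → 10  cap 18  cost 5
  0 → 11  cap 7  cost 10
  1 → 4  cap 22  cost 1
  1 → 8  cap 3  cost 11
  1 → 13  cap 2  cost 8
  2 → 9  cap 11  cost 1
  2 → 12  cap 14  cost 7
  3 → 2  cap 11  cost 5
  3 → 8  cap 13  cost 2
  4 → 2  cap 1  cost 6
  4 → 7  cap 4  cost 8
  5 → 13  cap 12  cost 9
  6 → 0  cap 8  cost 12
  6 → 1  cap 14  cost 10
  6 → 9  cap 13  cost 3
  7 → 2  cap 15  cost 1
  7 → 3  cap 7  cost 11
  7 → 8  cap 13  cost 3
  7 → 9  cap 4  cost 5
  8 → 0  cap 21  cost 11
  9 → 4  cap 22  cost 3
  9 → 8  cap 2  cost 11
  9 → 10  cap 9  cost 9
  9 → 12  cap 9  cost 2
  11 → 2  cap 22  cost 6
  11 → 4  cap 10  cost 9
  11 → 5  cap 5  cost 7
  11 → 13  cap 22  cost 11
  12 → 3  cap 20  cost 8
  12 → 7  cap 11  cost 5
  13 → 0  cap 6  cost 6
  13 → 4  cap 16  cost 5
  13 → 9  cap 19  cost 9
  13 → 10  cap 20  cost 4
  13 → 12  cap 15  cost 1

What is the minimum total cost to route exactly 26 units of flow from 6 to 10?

Minimum cost for 26 units: 515

shortest-cost path #1: 6→9→10 push 9 @ unit cost 12 (adds 108)
shortest-cost path #2: 6→0→10 push 8 @ unit cost 17 (adds 136)
shortest-cost path #3: 6→1→13→10 push 2 @ unit cost 22 (adds 44)
shortest-cost path #4: 6→9→12→7→8→0→10 push 4 @ unit cost 29 (adds 116)
shortest-cost path #5: 6→1→8→0→10 push 3 @ unit cost 37 (adds 111)
total cost = 515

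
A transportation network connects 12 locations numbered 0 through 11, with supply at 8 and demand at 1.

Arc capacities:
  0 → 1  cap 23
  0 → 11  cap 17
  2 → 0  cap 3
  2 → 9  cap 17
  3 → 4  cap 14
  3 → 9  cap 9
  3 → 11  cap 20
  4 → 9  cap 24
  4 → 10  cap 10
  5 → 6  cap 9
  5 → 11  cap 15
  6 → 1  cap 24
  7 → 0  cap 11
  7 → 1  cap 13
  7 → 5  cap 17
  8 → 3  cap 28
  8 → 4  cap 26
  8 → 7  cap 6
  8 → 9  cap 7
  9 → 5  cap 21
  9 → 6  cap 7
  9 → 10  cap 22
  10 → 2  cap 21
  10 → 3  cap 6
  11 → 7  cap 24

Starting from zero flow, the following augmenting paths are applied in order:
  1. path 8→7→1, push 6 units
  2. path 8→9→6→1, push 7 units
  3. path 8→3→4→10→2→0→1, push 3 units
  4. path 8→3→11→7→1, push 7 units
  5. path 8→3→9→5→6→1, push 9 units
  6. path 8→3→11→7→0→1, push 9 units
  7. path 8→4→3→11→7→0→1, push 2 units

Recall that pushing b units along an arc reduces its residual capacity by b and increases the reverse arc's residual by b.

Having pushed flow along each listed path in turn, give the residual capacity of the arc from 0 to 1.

after path 1 (8→7→1, push 6): res(0,1)=23
after path 2 (8→9→6→1, push 7): res(0,1)=23
after path 3 (8→3→4→10→2→0→1, push 3): res(0,1)=20
after path 4 (8→3→11→7→1, push 7): res(0,1)=20
after path 5 (8→3→9→5→6→1, push 9): res(0,1)=20
after path 6 (8→3→11→7→0→1, push 9): res(0,1)=11
after path 7 (8→4→3→11→7→0→1, push 2): res(0,1)=9

Residual capacity of (0,1): 9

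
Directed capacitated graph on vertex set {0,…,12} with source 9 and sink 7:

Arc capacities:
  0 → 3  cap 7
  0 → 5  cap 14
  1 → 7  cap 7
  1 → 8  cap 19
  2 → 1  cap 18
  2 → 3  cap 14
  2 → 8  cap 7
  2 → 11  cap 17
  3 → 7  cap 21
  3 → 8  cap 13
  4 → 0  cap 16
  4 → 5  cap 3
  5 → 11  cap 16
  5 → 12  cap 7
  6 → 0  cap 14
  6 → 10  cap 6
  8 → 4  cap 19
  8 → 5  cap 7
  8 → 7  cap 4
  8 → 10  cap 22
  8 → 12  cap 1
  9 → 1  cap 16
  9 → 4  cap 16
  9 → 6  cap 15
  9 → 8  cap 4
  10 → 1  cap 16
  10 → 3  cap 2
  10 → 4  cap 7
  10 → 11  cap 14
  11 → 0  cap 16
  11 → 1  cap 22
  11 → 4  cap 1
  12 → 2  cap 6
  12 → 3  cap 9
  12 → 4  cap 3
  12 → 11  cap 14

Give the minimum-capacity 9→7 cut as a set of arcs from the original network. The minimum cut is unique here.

Min-cut arcs: {(0,3), (1,7), (5,12), (8,7), (8,12), (10,3)} (total capacity 28)

augment #1: 9→1→7 push 7
augment #2: 9→8→7 push 4
augment #3: 9→4→0→3→7 push 7
augment #4: 9→6→10→3→7 push 2
augment #5: 9→1→8→12→3→7 push 1
augment #6: 9→4→5→12→3→7 push 3
augment #7: 9→1→8→5→12→3→7 push 4
max flow = 28; residual-reachable set from 9 gives S-side
cut edges (S→T): {(0,3), (1,7), (5,12), (8,7), (8,12), (10,3)} total cap 28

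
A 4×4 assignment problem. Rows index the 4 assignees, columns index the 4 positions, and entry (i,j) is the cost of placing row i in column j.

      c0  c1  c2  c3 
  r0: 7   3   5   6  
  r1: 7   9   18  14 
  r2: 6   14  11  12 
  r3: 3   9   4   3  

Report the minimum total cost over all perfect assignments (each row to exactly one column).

Minimum assignment cost: 23

optimal assignment: row0→col2 (cost 5), row1→col1 (cost 9), row2→col0 (cost 6), row3→col3 (cost 3)
total = 5 + 9 + 6 + 3 = 23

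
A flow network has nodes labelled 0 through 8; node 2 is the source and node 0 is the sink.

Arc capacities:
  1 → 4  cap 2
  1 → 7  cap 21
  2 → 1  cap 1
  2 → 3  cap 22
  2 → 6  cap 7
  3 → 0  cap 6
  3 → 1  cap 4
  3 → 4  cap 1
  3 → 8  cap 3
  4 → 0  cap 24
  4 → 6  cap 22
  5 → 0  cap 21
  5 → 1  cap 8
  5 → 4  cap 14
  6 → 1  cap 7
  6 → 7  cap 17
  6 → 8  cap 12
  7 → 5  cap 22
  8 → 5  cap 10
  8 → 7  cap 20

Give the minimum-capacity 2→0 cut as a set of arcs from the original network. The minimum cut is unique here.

Min-cut arcs: {(2,1), (2,6), (3,0), (3,1), (3,4), (3,8)} (total capacity 22)

augment #1: 2→3→0 push 6
augment #2: 2→1→4→0 push 1
augment #3: 2→3→4→0 push 1
augment #4: 2→3→1→4→0 push 1
augment #5: 2→3→8→5→0 push 3
augment #6: 2→6→7→5→0 push 7
augment #7: 2→3→1→7→5→0 push 3
max flow = 22; residual-reachable set from 2 gives S-side
cut edges (S→T): {(2,1), (2,6), (3,0), (3,1), (3,4), (3,8)} total cap 22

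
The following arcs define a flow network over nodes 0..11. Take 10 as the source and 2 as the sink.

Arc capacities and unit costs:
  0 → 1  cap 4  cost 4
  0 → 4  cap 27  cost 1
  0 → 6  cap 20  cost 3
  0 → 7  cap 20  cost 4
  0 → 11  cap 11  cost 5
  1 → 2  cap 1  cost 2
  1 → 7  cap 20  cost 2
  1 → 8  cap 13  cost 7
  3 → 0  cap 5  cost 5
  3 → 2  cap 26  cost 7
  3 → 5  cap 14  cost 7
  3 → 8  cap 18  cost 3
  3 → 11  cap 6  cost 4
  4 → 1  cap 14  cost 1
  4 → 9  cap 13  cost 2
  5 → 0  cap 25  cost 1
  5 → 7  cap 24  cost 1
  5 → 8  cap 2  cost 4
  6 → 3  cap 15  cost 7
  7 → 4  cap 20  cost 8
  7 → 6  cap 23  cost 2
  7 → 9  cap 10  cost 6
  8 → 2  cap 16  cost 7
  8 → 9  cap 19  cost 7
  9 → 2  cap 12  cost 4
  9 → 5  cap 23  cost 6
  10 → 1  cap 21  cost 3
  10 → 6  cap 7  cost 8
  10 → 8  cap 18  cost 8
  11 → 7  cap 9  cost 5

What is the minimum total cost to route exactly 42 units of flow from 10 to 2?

shortest-cost path #1: 10→1→2 push 1 @ unit cost 5 (adds 5)
shortest-cost path #2: 10→8→2 push 16 @ unit cost 15 (adds 240)
shortest-cost path #3: 10→1→7→9→2 push 10 @ unit cost 15 (adds 150)
shortest-cost path #4: 10→8→9→2 push 2 @ unit cost 19 (adds 38)
shortest-cost path #5: 10→1→7→6→3→2 push 10 @ unit cost 21 (adds 210)
shortest-cost path #6: 10→6→3→2 push 3 @ unit cost 22 (adds 66)
total cost = 709

Minimum cost for 42 units: 709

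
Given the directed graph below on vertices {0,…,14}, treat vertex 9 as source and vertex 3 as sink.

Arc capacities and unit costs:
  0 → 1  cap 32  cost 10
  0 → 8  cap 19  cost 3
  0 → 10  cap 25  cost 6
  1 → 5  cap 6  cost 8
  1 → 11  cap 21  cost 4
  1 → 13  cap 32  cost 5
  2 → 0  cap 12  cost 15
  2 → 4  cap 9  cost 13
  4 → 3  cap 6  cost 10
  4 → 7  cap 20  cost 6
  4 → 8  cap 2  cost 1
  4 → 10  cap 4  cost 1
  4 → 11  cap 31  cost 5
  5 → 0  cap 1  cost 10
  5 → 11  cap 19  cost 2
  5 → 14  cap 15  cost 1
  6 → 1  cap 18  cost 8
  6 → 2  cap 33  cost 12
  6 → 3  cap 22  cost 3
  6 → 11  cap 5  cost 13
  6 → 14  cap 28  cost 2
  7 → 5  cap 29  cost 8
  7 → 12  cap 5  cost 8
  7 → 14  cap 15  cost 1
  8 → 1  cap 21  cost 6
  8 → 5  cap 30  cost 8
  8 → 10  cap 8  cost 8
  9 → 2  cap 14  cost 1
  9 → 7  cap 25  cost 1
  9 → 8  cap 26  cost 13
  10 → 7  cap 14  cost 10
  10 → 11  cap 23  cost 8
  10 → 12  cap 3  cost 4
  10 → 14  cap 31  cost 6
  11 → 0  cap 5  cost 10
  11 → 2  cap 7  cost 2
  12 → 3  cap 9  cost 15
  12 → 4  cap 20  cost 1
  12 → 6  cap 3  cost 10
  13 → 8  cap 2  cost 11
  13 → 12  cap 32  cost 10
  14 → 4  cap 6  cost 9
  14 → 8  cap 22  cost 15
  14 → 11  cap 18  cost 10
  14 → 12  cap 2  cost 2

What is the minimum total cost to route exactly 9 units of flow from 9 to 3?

shortest-cost path #1: 9→7→14→12→4→3 push 2 @ unit cost 15 (adds 30)
shortest-cost path #2: 9→7→12→4→3 push 4 @ unit cost 20 (adds 80)
shortest-cost path #3: 9→7→12→6→3 push 1 @ unit cost 22 (adds 22)
shortest-cost path #4: 9→7→14→4→12→6→3 push 2 @ unit cost 23 (adds 46)
total cost = 178

Minimum cost for 9 units: 178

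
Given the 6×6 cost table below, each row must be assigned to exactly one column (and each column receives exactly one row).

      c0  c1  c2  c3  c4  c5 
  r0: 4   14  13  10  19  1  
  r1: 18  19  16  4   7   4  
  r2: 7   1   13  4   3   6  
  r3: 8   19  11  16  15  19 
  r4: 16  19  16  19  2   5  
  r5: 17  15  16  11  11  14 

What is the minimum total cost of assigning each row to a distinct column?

optimal assignment: row0→col5 (cost 1), row1→col3 (cost 4), row2→col1 (cost 1), row3→col0 (cost 8), row4→col4 (cost 2), row5→col2 (cost 16)
total = 1 + 4 + 1 + 8 + 2 + 16 = 32

Minimum assignment cost: 32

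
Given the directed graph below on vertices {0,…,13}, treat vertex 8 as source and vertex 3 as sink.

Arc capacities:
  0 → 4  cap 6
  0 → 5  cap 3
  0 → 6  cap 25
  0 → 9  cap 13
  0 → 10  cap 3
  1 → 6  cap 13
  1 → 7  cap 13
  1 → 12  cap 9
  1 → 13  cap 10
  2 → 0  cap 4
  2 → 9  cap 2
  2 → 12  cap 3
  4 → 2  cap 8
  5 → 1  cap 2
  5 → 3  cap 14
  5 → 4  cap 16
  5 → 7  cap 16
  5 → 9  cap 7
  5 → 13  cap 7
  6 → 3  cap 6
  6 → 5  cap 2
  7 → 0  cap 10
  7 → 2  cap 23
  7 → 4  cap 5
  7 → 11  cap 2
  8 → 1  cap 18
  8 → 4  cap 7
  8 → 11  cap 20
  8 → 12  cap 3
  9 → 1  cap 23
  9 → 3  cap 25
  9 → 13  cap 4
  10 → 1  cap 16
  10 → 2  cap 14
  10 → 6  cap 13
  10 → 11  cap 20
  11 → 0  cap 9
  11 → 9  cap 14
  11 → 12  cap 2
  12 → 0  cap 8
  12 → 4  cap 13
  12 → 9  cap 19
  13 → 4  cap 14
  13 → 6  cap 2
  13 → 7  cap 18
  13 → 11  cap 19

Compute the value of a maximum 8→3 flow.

Maximum flow value: 36

augment #1: 8→1→6→3 bottleneck 6, total now 6
augment #2: 8→11→9→3 bottleneck 14, total now 20
augment #3: 8→12→9→3 bottleneck 3, total now 23
augment #4: 8→1→6→5→3 bottleneck 2, total now 25
augment #5: 8→1→12→9→3 bottleneck 8, total now 33
augment #6: 8→11→0→5→3 bottleneck 3, total now 36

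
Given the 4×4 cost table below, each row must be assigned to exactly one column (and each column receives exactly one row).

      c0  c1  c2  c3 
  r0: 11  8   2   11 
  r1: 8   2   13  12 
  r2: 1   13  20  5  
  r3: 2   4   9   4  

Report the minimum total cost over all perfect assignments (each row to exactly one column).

optimal assignment: row0→col2 (cost 2), row1→col1 (cost 2), row2→col0 (cost 1), row3→col3 (cost 4)
total = 2 + 2 + 1 + 4 = 9

Minimum assignment cost: 9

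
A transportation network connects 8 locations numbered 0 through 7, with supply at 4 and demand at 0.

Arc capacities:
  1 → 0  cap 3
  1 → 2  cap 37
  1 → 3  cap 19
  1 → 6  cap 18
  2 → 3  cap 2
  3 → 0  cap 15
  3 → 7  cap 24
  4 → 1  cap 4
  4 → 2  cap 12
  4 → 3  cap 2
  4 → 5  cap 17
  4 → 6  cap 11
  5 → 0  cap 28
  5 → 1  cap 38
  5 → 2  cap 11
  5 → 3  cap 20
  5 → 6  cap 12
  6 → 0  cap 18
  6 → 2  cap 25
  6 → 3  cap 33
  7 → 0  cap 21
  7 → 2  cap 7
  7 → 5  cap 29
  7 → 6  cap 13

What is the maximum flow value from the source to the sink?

augment #1: 4→1→0 bottleneck 3, total now 3
augment #2: 4→3→0 bottleneck 2, total now 5
augment #3: 4→5→0 bottleneck 17, total now 22
augment #4: 4→6→0 bottleneck 11, total now 33
augment #5: 4→1→3→0 bottleneck 1, total now 34
augment #6: 4→2→3→0 bottleneck 2, total now 36

Maximum flow value: 36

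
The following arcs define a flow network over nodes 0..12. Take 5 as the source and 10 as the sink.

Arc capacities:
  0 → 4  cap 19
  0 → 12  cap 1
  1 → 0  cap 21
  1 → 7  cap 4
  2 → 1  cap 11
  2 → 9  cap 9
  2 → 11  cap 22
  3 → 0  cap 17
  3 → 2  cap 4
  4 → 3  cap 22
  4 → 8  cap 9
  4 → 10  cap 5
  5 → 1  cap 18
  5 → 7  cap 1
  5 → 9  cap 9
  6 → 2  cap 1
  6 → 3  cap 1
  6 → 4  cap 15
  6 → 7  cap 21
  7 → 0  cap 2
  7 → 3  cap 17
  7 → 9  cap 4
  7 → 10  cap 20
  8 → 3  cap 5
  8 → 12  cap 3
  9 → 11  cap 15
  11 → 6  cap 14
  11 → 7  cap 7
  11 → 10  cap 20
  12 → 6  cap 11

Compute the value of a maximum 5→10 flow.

Maximum flow value: 27

augment #1: 5→7→10 bottleneck 1, total now 1
augment #2: 5→1→7→10 bottleneck 4, total now 5
augment #3: 5→9→11→10 bottleneck 9, total now 14
augment #4: 5→1→0→4→10 bottleneck 5, total now 19
augment #5: 5→1→0→12→6→7→10 bottleneck 1, total now 20
augment #6: 5→1→0→4→3→2→11→10 bottleneck 4, total now 24
augment #7: 5→1→0→4→8→12→6→7→10 bottleneck 3, total now 27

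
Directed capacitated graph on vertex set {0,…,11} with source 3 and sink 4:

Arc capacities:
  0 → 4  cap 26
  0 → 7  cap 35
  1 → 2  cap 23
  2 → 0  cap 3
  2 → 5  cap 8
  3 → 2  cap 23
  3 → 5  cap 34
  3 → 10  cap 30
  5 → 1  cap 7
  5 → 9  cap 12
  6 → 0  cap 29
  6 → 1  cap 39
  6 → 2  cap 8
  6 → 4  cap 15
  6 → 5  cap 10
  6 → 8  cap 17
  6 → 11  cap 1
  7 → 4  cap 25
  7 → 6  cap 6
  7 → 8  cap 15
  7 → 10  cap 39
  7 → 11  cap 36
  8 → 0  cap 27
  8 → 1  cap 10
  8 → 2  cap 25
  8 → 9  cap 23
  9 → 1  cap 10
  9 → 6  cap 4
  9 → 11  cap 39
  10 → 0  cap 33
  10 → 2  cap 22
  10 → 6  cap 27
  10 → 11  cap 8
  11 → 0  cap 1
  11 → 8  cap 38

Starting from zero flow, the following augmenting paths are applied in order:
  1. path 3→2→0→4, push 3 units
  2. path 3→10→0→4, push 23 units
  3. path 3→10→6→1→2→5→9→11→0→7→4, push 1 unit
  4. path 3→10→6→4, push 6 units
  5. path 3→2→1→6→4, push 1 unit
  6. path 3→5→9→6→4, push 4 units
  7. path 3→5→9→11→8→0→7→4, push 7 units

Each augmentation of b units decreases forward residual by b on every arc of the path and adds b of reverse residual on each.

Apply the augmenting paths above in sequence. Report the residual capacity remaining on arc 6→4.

Residual capacity of (6,4): 4

after path 1 (3→2→0→4, push 3): res(6,4)=15
after path 2 (3→10→0→4, push 23): res(6,4)=15
after path 3 (3→10→6→1→2→5→9→11→0→7→4, push 1): res(6,4)=15
after path 4 (3→10→6→4, push 6): res(6,4)=9
after path 5 (3→2→1→6→4, push 1): res(6,4)=8
after path 6 (3→5→9→6→4, push 4): res(6,4)=4
after path 7 (3→5→9→11→8→0→7→4, push 7): res(6,4)=4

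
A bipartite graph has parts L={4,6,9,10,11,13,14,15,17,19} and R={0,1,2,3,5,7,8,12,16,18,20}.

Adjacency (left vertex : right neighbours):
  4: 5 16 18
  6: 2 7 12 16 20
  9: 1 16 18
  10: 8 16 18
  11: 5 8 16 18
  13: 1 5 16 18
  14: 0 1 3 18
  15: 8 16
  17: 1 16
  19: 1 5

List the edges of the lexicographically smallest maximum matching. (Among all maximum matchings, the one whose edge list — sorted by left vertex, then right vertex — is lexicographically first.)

Lex-smallest maximum matching: {(4,5), (6,2), (9,1), (10,8), (11,16), (13,18), (14,0)}

|M| = 7 (so the lex-smallest maximum matching has 7 edges)
process left vertices in ascending order; for each, take the smallest-labelled available neighbour that still permits 7 edges overall, or leave it unmatched if none does
lex-smallest matching: {4-5, 6-2, 9-1, 10-8, 11-16, 13-18, 14-0}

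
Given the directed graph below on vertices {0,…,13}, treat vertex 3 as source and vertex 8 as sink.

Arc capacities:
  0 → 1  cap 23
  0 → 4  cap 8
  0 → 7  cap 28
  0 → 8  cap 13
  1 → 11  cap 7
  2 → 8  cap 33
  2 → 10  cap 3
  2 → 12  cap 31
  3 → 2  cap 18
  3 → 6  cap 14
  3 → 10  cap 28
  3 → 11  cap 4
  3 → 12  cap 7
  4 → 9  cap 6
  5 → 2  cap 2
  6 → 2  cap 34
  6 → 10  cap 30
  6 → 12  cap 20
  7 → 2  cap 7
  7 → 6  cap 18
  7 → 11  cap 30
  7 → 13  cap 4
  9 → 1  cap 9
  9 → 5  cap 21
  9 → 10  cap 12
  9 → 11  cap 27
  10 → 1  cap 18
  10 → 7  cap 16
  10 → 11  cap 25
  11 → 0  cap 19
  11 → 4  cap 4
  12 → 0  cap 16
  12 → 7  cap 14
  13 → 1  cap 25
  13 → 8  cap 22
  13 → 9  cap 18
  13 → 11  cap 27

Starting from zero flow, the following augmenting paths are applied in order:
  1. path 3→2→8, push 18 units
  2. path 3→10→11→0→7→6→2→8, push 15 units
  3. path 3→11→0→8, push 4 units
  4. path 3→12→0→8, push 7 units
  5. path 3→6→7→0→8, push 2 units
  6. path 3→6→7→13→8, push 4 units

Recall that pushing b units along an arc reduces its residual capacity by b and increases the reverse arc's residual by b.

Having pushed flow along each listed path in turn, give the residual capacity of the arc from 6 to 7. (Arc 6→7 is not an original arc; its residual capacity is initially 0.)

Residual capacity of (6,7): 9

after path 1 (3→2→8, push 18): res(6,7)=0
after path 2 (3→10→11→0→7→6→2→8, push 15): res(6,7)=15
after path 3 (3→11→0→8, push 4): res(6,7)=15
after path 4 (3→12→0→8, push 7): res(6,7)=15
after path 5 (3→6→7→0→8, push 2): res(6,7)=13
after path 6 (3→6→7→13→8, push 4): res(6,7)=9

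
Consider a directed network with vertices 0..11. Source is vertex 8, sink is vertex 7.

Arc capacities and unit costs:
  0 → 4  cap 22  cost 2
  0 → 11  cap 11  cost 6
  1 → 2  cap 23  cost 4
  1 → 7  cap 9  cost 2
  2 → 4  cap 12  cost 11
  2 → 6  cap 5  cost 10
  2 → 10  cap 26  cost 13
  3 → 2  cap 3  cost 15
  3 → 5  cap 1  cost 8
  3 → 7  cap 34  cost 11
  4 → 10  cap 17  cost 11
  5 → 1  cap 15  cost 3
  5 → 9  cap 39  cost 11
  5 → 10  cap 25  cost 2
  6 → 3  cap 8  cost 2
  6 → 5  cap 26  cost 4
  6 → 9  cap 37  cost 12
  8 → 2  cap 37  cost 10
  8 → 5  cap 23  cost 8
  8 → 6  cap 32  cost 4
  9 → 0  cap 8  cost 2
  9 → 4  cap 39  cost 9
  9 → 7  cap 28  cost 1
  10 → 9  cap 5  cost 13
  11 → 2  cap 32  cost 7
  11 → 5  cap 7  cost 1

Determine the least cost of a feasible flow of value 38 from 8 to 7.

shortest-cost path #1: 8→5→1→7 push 9 @ unit cost 13 (adds 117)
shortest-cost path #2: 8→6→9→7 push 28 @ unit cost 17 (adds 476)
shortest-cost path #3: 8→6→3→7 push 1 @ unit cost 17 (adds 17)
total cost = 610

Minimum cost for 38 units: 610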